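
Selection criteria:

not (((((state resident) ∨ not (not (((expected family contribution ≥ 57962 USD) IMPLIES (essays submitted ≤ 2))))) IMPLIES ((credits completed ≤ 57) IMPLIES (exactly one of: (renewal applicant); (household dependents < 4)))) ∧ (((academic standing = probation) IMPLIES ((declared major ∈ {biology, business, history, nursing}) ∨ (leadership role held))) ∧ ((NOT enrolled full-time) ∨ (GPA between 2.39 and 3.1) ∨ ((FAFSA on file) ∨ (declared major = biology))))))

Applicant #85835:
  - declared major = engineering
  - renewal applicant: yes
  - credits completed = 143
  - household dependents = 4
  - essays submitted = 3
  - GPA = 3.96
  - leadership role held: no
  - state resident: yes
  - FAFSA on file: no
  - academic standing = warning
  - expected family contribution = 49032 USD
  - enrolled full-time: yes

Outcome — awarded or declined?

Awarded

Atomic conditions:
  state resident: yes → true
  expected family contribution ≥ 57962 USD: 49032 ≥ 57962 is false
  essays submitted ≤ 2: 3 ≤ 2 is false
  credits completed ≤ 57: 143 ≤ 57 is false
  renewal applicant: yes → true
  household dependents < 4: 4 < 4 is false
  academic standing = probation: warning == probation is false
  declared major ∈ {biology, business, history, nursing}: engineering is not in the set → false
  leadership role held: no → false
  NOT enrolled full-time: yes → false
  GPA between 2.39 and 3.1: 3.96 in [2.39, 3.1] is false
  FAFSA on file: no → false
  declared major = biology: engineering == biology is false
Combine:
[1.1.1.2.1.1] false → false (antecedent false ⇒ implication holds) = true
[1.1.1.2.1] NOT true = false
[1.1.1.2] NOT false = true
[1.1.1] true OR true = true
[1.1.2.2] exactly-one(true, false) = true
[1.1.2] false → true (antecedent false ⇒ implication holds) = true
[1.1] true → true = true
[1.2.1.2] false OR false = false
[1.2.1] false → false (antecedent false ⇒ implication holds) = true
[1.2.2.3] false OR false = false
[1.2.2] false OR false OR false = false
[1.2] true AND false = false
[1] true AND false = false
[root] NOT false = true
Overall: true → awarded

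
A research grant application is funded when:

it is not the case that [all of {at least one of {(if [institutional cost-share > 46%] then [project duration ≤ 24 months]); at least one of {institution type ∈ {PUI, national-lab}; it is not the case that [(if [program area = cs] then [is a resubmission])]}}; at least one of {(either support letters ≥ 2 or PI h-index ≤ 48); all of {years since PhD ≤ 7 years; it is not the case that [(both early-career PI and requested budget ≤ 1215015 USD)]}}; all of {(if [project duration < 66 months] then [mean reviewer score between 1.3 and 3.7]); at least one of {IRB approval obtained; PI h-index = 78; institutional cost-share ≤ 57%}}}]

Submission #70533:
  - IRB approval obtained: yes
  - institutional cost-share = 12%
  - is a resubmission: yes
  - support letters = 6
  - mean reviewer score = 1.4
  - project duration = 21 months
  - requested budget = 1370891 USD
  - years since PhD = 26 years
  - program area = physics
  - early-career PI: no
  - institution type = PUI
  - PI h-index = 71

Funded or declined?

Declined

Atomic conditions:
  institutional cost-share > 46%: 12 > 46 is false
  project duration ≤ 24 months: 21 ≤ 24 is true
  institution type ∈ {PUI, national-lab}: PUI is in the set → true
  program area = cs: physics == cs is false
  is a resubmission: yes → true
  support letters ≥ 2: 6 ≥ 2 is true
  PI h-index ≤ 48: 71 ≤ 48 is false
  years since PhD ≤ 7 years: 26 ≤ 7 is false
  early-career PI: no → false
  requested budget ≤ 1215015 USD: 1370891 ≤ 1215015 is false
  project duration < 66 months: 21 < 66 is true
  mean reviewer score between 1.3 and 3.7: 1.4 in [1.3, 3.7] is true
  IRB approval obtained: yes → true
  PI h-index = 78: 71 == 78 is false
  institutional cost-share ≤ 57%: 12 ≤ 57 is true
Combine:
[1.1.1] false → true (antecedent false ⇒ implication holds) = true
[1.1.2.2.1] false → true (antecedent false ⇒ implication holds) = true
[1.1.2.2] NOT true = false
[1.1.2] true OR false = true
[1.1] true OR true = true
[1.2.1] true OR false = true
[1.2.2.2.1] false AND false = false
[1.2.2.2] NOT false = true
[1.2.2] false AND true = false
[1.2] true OR false = true
[1.3.1] true → true = true
[1.3.2] true OR false OR true = true
[1.3] true AND true = true
[1] true AND true AND true = true
[root] NOT true = false
Overall: false → declined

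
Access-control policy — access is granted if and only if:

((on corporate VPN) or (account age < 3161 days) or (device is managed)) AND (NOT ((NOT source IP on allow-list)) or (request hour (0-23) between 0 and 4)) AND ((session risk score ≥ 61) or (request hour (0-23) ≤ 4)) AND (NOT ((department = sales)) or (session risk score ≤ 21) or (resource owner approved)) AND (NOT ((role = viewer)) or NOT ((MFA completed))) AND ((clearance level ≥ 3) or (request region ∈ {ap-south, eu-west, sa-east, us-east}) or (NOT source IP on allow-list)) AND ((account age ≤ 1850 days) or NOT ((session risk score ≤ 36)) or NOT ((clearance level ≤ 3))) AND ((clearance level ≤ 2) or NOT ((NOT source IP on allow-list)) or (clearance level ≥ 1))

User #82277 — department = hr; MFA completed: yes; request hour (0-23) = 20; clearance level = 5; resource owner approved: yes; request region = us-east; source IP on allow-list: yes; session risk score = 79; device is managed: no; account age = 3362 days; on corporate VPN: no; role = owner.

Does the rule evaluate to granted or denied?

Denied

Atomic conditions:
  on corporate VPN: no → false
  account age < 3161 days: 3362 < 3161 is false
  device is managed: no → false
  NOT source IP on allow-list: yes → false
  request hour (0-23) between 0 and 4: 20 in [0, 4] is false
  session risk score ≥ 61: 79 ≥ 61 is true
  request hour (0-23) ≤ 4: 20 ≤ 4 is false
  department = sales: hr == sales is false
  session risk score ≤ 21: 79 ≤ 21 is false
  resource owner approved: yes → true
  role = viewer: owner == viewer is false
  MFA completed: yes → true
  clearance level ≥ 3: 5 ≥ 3 is true
  request region ∈ {ap-south, eu-west, sa-east, us-east}: us-east is in the set → true
  account age ≤ 1850 days: 3362 ≤ 1850 is false
  session risk score ≤ 36: 79 ≤ 36 is false
  clearance level ≤ 3: 5 ≤ 3 is false
  clearance level ≤ 2: 5 ≤ 2 is false
  clearance level ≥ 1: 5 ≥ 1 is true
Combine:
[1] false OR false OR false = false
[2.1] NOT false = true
[2] true OR false = true
[3] true OR false = true
[4.1] NOT false = true
[4] true OR false OR true = true
[5.1] NOT false = true
[5.2] NOT true = false
[5] true OR false = true
[6] true OR true OR false = true
[7.2] NOT false = true
[7.3] NOT false = true
[7] false OR true OR true = true
[8.2] NOT false = true
[8] false OR true OR true = true
[root] false AND true AND true AND true AND true AND true AND true AND true = false
Overall: false → denied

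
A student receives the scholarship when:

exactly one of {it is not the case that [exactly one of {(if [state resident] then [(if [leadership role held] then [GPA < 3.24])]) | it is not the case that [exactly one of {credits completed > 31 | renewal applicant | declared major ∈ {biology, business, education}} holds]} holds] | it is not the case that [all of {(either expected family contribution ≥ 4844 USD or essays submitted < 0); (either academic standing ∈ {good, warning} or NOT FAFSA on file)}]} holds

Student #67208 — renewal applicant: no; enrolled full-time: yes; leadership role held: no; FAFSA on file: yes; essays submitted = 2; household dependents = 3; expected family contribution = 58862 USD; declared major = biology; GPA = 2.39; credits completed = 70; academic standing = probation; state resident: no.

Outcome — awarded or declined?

Atomic conditions:
  state resident: no → false
  leadership role held: no → false
  GPA < 3.24: 2.39 < 3.24 is true
  credits completed > 31: 70 > 31 is true
  renewal applicant: no → false
  declared major ∈ {biology, business, education}: biology is in the set → true
  expected family contribution ≥ 4844 USD: 58862 ≥ 4844 is true
  essays submitted < 0: 2 < 0 is false
  academic standing ∈ {good, warning}: probation is not in the set → false
  NOT FAFSA on file: yes → false
Combine:
[1.1.1.2] false → true (antecedent false ⇒ implication holds) = true
[1.1.1] false → true (antecedent false ⇒ implication holds) = true
[1.1.2.1] exactly-one(true, false, true) = false
[1.1.2] NOT false = true
[1.1] exactly-one(true, true) = false
[1] NOT false = true
[2.1.1] true OR false = true
[2.1.2] false OR false = false
[2.1] true AND false = false
[2] NOT false = true
[root] exactly-one(true, true) = false
Overall: false → declined

Declined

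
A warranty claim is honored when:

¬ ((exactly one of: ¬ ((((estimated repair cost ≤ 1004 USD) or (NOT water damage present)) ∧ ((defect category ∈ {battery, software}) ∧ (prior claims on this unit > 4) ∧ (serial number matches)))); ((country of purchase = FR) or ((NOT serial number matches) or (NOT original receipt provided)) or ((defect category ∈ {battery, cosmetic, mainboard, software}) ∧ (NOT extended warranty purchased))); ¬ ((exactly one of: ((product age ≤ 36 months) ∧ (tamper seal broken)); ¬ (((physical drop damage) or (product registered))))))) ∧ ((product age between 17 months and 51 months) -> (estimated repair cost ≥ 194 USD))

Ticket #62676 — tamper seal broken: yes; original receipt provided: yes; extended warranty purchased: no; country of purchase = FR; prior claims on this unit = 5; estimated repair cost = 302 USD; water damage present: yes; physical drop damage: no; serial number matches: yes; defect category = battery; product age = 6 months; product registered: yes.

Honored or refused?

Refused

Atomic conditions:
  estimated repair cost ≤ 1004 USD: 302 ≤ 1004 is true
  NOT water damage present: yes → false
  defect category ∈ {battery, software}: battery is in the set → true
  prior claims on this unit > 4: 5 > 4 is true
  serial number matches: yes → true
  country of purchase = FR: FR == FR is true
  NOT serial number matches: yes → false
  NOT original receipt provided: yes → false
  defect category ∈ {battery, cosmetic, mainboard, software}: battery is in the set → true
  NOT extended warranty purchased: no → true
  product age ≤ 36 months: 6 ≤ 36 is true
  tamper seal broken: yes → true
  physical drop damage: no → false
  product registered: yes → true
  product age between 17 months and 51 months: 6 in [17, 51] is false
  estimated repair cost ≥ 194 USD: 302 ≥ 194 is true
Combine:
[1.1.1.1.1] true OR false = true
[1.1.1.1.2] true AND true AND true = true
[1.1.1.1] true AND true = true
[1.1.1] NOT true = false
[1.1.2.2] false OR false = false
[1.1.2.3] true AND true = true
[1.1.2] true OR false OR true = true
[1.1.3.1.1] true AND true = true
[1.1.3.1.2.1] false OR true = true
[1.1.3.1.2] NOT true = false
[1.1.3.1] exactly-one(true, false) = true
[1.1.3] NOT true = false
[1.1] exactly-one(false, true, false) = true
[1] NOT true = false
[2] false → true (antecedent false ⇒ implication holds) = true
[root] false AND true = false
Overall: false → refused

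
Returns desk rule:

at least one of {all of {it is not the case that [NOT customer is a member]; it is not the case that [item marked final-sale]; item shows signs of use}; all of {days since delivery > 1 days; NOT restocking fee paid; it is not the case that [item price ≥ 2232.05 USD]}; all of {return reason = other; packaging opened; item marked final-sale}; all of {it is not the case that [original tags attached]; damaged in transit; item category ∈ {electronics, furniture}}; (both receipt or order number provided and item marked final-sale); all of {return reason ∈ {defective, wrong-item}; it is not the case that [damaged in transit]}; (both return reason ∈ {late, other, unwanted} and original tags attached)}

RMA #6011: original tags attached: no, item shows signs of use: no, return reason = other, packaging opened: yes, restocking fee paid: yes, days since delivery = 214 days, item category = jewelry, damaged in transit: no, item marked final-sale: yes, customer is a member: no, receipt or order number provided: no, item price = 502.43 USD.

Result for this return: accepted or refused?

Atomic conditions:
  NOT customer is a member: no → true
  item marked final-sale: yes → true
  item shows signs of use: no → false
  days since delivery > 1 days: 214 > 1 is true
  NOT restocking fee paid: yes → false
  item price ≥ 2232.05 USD: 502.43 ≥ 2232.05 is false
  return reason = other: other == other is true
  packaging opened: yes → true
  original tags attached: no → false
  damaged in transit: no → false
  item category ∈ {electronics, furniture}: jewelry is not in the set → false
  receipt or order number provided: no → false
  return reason ∈ {defective, wrong-item}: other is not in the set → false
  return reason ∈ {late, other, unwanted}: other is in the set → true
Combine:
[1.1] NOT true = false
[1.2] NOT true = false
[1] false AND false AND false = false
[2.3] NOT false = true
[2] true AND false AND true = false
[3] true AND true AND true = true
[4.1] NOT false = true
[4] true AND false AND false = false
[5] false AND true = false
[6.2] NOT false = true
[6] false AND true = false
[7] true AND false = false
[root] false OR false OR true OR false OR false OR false OR false = true
Overall: true → accepted

Accepted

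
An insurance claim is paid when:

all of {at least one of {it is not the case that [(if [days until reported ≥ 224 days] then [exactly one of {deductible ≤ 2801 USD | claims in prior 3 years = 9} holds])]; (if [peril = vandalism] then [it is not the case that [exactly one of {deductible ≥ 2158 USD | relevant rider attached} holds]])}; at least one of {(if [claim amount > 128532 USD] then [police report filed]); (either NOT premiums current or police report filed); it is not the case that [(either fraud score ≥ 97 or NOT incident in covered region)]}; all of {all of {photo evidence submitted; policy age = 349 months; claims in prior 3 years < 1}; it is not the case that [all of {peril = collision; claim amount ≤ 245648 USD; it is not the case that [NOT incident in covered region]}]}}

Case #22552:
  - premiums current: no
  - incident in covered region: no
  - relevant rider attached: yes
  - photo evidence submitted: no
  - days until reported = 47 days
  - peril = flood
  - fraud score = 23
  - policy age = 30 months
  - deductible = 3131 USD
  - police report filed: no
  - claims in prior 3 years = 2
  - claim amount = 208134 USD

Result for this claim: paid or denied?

Denied

Atomic conditions:
  days until reported ≥ 224 days: 47 ≥ 224 is false
  deductible ≤ 2801 USD: 3131 ≤ 2801 is false
  claims in prior 3 years = 9: 2 == 9 is false
  peril = vandalism: flood == vandalism is false
  deductible ≥ 2158 USD: 3131 ≥ 2158 is true
  relevant rider attached: yes → true
  claim amount > 128532 USD: 208134 > 128532 is true
  police report filed: no → false
  NOT premiums current: no → true
  fraud score ≥ 97: 23 ≥ 97 is false
  NOT incident in covered region: no → true
  photo evidence submitted: no → false
  policy age = 349 months: 30 == 349 is false
  claims in prior 3 years < 1: 2 < 1 is false
  peril = collision: flood == collision is false
  claim amount ≤ 245648 USD: 208134 ≤ 245648 is true
Combine:
[1.1.1.2] exactly-one(false, false) = false
[1.1.1] false → false (antecedent false ⇒ implication holds) = true
[1.1] NOT true = false
[1.2.2.1] exactly-one(true, true) = false
[1.2.2] NOT false = true
[1.2] false → true (antecedent false ⇒ implication holds) = true
[1] false OR true = true
[2.1] true → false = false
[2.2] true OR false = true
[2.3.1] false OR true = true
[2.3] NOT true = false
[2] false OR true OR false = true
[3.1] false AND false AND false = false
[3.2.1.3] NOT true = false
[3.2.1] false AND true AND false = false
[3.2] NOT false = true
[3] false AND true = false
[root] true AND true AND false = false
Overall: false → denied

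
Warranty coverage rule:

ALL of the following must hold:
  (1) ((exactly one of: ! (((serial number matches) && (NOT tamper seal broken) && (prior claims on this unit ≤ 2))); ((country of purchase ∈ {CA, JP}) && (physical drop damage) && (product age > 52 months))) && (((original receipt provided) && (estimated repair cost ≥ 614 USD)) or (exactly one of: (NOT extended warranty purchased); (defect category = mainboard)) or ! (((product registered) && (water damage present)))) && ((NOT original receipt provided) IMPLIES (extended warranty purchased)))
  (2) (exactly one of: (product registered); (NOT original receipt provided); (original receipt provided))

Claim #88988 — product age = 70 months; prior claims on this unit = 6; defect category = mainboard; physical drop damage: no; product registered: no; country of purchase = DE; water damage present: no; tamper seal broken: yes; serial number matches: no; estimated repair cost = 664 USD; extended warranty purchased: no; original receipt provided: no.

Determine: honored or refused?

Atomic conditions:
  serial number matches: no → false
  NOT tamper seal broken: yes → false
  prior claims on this unit ≤ 2: 6 ≤ 2 is false
  country of purchase ∈ {CA, JP}: DE is not in the set → false
  physical drop damage: no → false
  product age > 52 months: 70 > 52 is true
  original receipt provided: no → false
  estimated repair cost ≥ 614 USD: 664 ≥ 614 is true
  NOT extended warranty purchased: no → true
  defect category = mainboard: mainboard == mainboard is true
  product registered: no → false
  water damage present: no → false
  NOT original receipt provided: no → true
  extended warranty purchased: no → false
Combine:
[1.1.1.1] false AND false AND false = false
[1.1.1] NOT false = true
[1.1.2] false AND false AND true = false
[1.1] exactly-one(true, false) = true
[1.2.1] false AND true = false
[1.2.2] exactly-one(true, true) = false
[1.2.3.1] false AND false = false
[1.2.3] NOT false = true
[1.2] false OR false OR true = true
[1.3] true → false = false
[1] true AND true AND false = false
[2] exactly-one(false, true, false) = true
[root] false AND true = false
Overall: false → refused

Refused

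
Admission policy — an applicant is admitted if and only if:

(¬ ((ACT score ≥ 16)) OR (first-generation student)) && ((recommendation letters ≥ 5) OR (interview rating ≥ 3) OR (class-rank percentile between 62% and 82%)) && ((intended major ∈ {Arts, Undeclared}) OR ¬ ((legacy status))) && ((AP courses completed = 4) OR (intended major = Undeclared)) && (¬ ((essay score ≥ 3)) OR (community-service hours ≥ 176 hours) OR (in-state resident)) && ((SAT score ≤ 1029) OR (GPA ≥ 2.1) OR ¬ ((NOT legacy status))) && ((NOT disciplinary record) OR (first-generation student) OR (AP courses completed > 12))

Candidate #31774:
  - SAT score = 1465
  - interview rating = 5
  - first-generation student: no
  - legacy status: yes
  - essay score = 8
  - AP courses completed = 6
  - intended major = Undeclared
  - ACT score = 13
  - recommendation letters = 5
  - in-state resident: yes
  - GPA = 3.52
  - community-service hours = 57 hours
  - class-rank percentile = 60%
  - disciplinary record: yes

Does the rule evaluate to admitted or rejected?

Atomic conditions:
  ACT score ≥ 16: 13 ≥ 16 is false
  first-generation student: no → false
  recommendation letters ≥ 5: 5 ≥ 5 is true
  interview rating ≥ 3: 5 ≥ 3 is true
  class-rank percentile between 62% and 82%: 60 in [62, 82] is false
  intended major ∈ {Arts, Undeclared}: Undeclared is in the set → true
  legacy status: yes → true
  AP courses completed = 4: 6 == 4 is false
  intended major = Undeclared: Undeclared == Undeclared is true
  essay score ≥ 3: 8 ≥ 3 is true
  community-service hours ≥ 176 hours: 57 ≥ 176 is false
  in-state resident: yes → true
  SAT score ≤ 1029: 1465 ≤ 1029 is false
  GPA ≥ 2.1: 3.52 ≥ 2.1 is true
  NOT legacy status: yes → false
  NOT disciplinary record: yes → false
  AP courses completed > 12: 6 > 12 is false
Combine:
[1.1] NOT false = true
[1] true OR false = true
[2] true OR true OR false = true
[3.2] NOT true = false
[3] true OR false = true
[4] false OR true = true
[5.1] NOT true = false
[5] false OR false OR true = true
[6.3] NOT false = true
[6] false OR true OR true = true
[7] false OR false OR false = false
[root] true AND true AND true AND true AND true AND true AND false = false
Overall: false → rejected

Rejected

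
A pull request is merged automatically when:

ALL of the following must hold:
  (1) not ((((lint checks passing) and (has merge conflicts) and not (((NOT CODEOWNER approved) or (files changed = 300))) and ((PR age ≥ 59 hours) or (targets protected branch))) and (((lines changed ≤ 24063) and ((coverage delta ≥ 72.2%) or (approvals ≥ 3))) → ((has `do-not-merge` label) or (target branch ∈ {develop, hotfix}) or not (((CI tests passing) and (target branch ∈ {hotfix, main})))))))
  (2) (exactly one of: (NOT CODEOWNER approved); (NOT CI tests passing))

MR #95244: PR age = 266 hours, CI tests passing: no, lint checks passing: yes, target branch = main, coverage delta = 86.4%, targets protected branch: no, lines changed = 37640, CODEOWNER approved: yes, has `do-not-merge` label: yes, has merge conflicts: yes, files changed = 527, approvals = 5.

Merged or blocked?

Blocked

Atomic conditions:
  lint checks passing: yes → true
  has merge conflicts: yes → true
  NOT CODEOWNER approved: yes → false
  files changed = 300: 527 == 300 is false
  PR age ≥ 59 hours: 266 ≥ 59 is true
  targets protected branch: no → false
  lines changed ≤ 24063: 37640 ≤ 24063 is false
  coverage delta ≥ 72.2%: 86.4 ≥ 72.2 is true
  approvals ≥ 3: 5 ≥ 3 is true
  has `do-not-merge` label: yes → true
  target branch ∈ {develop, hotfix}: main is not in the set → false
  CI tests passing: no → false
  target branch ∈ {hotfix, main}: main is in the set → true
  NOT CI tests passing: no → true
Combine:
[1.1.1.3.1] false OR false = false
[1.1.1.3] NOT false = true
[1.1.1.4] true OR false = true
[1.1.1] true AND true AND true AND true = true
[1.1.2.1.2] true OR true = true
[1.1.2.1] false AND true = false
[1.1.2.2.3.1] false AND true = false
[1.1.2.2.3] NOT false = true
[1.1.2.2] true OR false OR true = true
[1.1.2] false → true (antecedent false ⇒ implication holds) = true
[1.1] true AND true = true
[1] NOT true = false
[2] exactly-one(false, true) = true
[root] false AND true = false
Overall: false → blocked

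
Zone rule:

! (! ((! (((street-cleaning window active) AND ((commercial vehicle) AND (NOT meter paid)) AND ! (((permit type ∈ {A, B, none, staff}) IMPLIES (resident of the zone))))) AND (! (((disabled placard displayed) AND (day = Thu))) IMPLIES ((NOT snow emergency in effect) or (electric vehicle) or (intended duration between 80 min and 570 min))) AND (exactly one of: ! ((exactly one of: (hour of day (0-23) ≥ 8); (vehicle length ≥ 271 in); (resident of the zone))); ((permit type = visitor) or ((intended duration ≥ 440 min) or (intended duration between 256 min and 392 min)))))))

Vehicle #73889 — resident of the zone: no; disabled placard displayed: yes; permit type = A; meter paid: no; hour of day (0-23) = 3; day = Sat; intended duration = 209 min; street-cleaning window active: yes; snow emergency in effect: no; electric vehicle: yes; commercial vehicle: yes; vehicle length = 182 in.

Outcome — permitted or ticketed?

Ticketed

Atomic conditions:
  street-cleaning window active: yes → true
  commercial vehicle: yes → true
  NOT meter paid: no → true
  permit type ∈ {A, B, none, staff}: A is in the set → true
  resident of the zone: no → false
  disabled placard displayed: yes → true
  day = Thu: Sat == Thu is false
  NOT snow emergency in effect: no → true
  electric vehicle: yes → true
  intended duration between 80 min and 570 min: 209 in [80, 570] is true
  hour of day (0-23) ≥ 8: 3 ≥ 8 is false
  vehicle length ≥ 271 in: 182 ≥ 271 is false
  permit type = visitor: A == visitor is false
  intended duration ≥ 440 min: 209 ≥ 440 is false
  intended duration between 256 min and 392 min: 209 in [256, 392] is false
Combine:
[1.1.1.1.2] true AND true = true
[1.1.1.1.3.1] true → false = false
[1.1.1.1.3] NOT false = true
[1.1.1.1] true AND true AND true = true
[1.1.1] NOT true = false
[1.1.2.1.1] true AND false = false
[1.1.2.1] NOT false = true
[1.1.2.2] true OR true OR true = true
[1.1.2] true → true = true
[1.1.3.1.1] exactly-one(false, false, false) = false
[1.1.3.1] NOT false = true
[1.1.3.2.2] false OR false = false
[1.1.3.2] false OR false = false
[1.1.3] exactly-one(true, false) = true
[1.1] false AND true AND true = false
[1] NOT false = true
[root] NOT true = false
Overall: false → ticketed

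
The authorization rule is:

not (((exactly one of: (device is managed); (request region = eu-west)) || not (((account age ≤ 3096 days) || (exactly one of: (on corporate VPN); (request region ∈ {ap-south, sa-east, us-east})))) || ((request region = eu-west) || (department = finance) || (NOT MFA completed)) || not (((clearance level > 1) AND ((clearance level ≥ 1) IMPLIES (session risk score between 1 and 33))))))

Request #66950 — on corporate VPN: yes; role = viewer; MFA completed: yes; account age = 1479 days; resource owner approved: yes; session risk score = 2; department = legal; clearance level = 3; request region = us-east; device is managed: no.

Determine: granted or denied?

Granted

Atomic conditions:
  device is managed: no → false
  request region = eu-west: us-east == eu-west is false
  account age ≤ 3096 days: 1479 ≤ 3096 is true
  on corporate VPN: yes → true
  request region ∈ {ap-south, sa-east, us-east}: us-east is in the set → true
  department = finance: legal == finance is false
  NOT MFA completed: yes → false
  clearance level > 1: 3 > 1 is true
  clearance level ≥ 1: 3 ≥ 1 is true
  session risk score between 1 and 33: 2 in [1, 33] is true
Combine:
[1.1] exactly-one(false, false) = false
[1.2.1.2] exactly-one(true, true) = false
[1.2.1] true OR false = true
[1.2] NOT true = false
[1.3] false OR false OR false = false
[1.4.1.2] true → true = true
[1.4.1] true AND true = true
[1.4] NOT true = false
[1] false OR false OR false OR false = false
[root] NOT false = true
Overall: true → granted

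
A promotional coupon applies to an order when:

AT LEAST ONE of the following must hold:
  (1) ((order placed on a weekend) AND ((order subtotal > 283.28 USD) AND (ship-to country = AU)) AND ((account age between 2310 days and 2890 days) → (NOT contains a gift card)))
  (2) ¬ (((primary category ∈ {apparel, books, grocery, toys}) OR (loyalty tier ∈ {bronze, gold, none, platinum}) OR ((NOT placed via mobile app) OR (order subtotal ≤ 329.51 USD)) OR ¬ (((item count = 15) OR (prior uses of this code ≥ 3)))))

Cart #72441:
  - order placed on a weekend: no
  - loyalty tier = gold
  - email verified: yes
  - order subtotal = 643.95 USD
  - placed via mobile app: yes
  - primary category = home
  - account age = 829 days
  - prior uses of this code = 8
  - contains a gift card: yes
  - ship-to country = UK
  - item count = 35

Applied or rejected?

Rejected

Atomic conditions:
  order placed on a weekend: no → false
  order subtotal > 283.28 USD: 643.95 > 283.28 is true
  ship-to country = AU: UK == AU is false
  account age between 2310 days and 2890 days: 829 in [2310, 2890] is false
  NOT contains a gift card: yes → false
  primary category ∈ {apparel, books, grocery, toys}: home is not in the set → false
  loyalty tier ∈ {bronze, gold, none, platinum}: gold is in the set → true
  NOT placed via mobile app: yes → false
  order subtotal ≤ 329.51 USD: 643.95 ≤ 329.51 is false
  item count = 15: 35 == 15 is false
  prior uses of this code ≥ 3: 8 ≥ 3 is true
Combine:
[1.2] true AND false = false
[1.3] false → false (antecedent false ⇒ implication holds) = true
[1] false AND false AND true = false
[2.1.3] false OR false = false
[2.1.4.1] false OR true = true
[2.1.4] NOT true = false
[2.1] false OR true OR false OR false = true
[2] NOT true = false
[root] false OR false = false
Overall: false → rejected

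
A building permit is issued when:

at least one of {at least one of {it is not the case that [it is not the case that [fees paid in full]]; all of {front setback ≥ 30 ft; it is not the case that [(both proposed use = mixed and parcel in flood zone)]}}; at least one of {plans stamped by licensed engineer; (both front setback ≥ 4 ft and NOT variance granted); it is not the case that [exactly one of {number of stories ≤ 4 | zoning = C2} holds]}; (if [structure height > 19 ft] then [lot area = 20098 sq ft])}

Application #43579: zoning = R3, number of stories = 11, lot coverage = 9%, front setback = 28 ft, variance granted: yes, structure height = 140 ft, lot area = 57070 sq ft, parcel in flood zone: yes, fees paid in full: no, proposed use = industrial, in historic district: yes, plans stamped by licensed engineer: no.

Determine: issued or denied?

Atomic conditions:
  fees paid in full: no → false
  front setback ≥ 30 ft: 28 ≥ 30 is false
  proposed use = mixed: industrial == mixed is false
  parcel in flood zone: yes → true
  plans stamped by licensed engineer: no → false
  front setback ≥ 4 ft: 28 ≥ 4 is true
  NOT variance granted: yes → false
  number of stories ≤ 4: 11 ≤ 4 is false
  zoning = C2: R3 == C2 is false
  structure height > 19 ft: 140 > 19 is true
  lot area = 20098 sq ft: 57070 == 20098 is false
Combine:
[1.1.1] NOT false = true
[1.1] NOT true = false
[1.2.2.1] false AND true = false
[1.2.2] NOT false = true
[1.2] false AND true = false
[1] false OR false = false
[2.2] true AND false = false
[2.3.1] exactly-one(false, false) = false
[2.3] NOT false = true
[2] false OR false OR true = true
[3] true → false = false
[root] false OR true OR false = true
Overall: true → issued

Issued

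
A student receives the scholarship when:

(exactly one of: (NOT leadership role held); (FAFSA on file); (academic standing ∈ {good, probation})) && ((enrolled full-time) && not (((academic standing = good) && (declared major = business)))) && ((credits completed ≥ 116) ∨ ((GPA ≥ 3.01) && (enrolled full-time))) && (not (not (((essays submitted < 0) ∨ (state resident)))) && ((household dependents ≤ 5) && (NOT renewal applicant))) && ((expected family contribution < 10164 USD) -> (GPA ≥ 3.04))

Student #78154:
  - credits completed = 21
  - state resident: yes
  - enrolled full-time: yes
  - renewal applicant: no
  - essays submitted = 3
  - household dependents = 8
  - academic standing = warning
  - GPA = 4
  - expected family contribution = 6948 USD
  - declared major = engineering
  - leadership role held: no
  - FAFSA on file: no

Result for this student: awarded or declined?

Atomic conditions:
  NOT leadership role held: no → true
  FAFSA on file: no → false
  academic standing ∈ {good, probation}: warning is not in the set → false
  enrolled full-time: yes → true
  academic standing = good: warning == good is false
  declared major = business: engineering == business is false
  credits completed ≥ 116: 21 ≥ 116 is false
  GPA ≥ 3.01: 4 ≥ 3.01 is true
  essays submitted < 0: 3 < 0 is false
  state resident: yes → true
  household dependents ≤ 5: 8 ≤ 5 is false
  NOT renewal applicant: no → true
  expected family contribution < 10164 USD: 6948 < 10164 is true
  GPA ≥ 3.04: 4 ≥ 3.04 is true
Combine:
[1] exactly-one(true, false, false) = true
[2.2.1] false AND false = false
[2.2] NOT false = true
[2] true AND true = true
[3.2] true AND true = true
[3] false OR true = true
[4.1.1.1] false OR true = true
[4.1.1] NOT true = false
[4.1] NOT false = true
[4.2] false AND true = false
[4] true AND false = false
[5] true → true = true
[root] true AND true AND true AND false AND true = false
Overall: false → declined

Declined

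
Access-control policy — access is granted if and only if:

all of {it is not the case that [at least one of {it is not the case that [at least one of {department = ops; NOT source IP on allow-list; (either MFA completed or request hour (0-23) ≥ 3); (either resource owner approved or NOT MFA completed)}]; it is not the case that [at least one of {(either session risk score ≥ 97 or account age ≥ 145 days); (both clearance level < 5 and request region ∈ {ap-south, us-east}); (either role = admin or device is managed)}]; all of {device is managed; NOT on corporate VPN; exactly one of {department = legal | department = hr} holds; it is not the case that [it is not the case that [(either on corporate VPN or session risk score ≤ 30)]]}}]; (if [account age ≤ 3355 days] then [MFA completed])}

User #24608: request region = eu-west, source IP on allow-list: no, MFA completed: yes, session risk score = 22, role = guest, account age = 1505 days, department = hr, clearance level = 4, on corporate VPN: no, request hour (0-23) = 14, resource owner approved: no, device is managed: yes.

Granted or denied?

Atomic conditions:
  department = ops: hr == ops is false
  NOT source IP on allow-list: no → true
  MFA completed: yes → true
  request hour (0-23) ≥ 3: 14 ≥ 3 is true
  resource owner approved: no → false
  NOT MFA completed: yes → false
  session risk score ≥ 97: 22 ≥ 97 is false
  account age ≥ 145 days: 1505 ≥ 145 is true
  clearance level < 5: 4 < 5 is true
  request region ∈ {ap-south, us-east}: eu-west is not in the set → false
  role = admin: guest == admin is false
  device is managed: yes → true
  NOT on corporate VPN: no → true
  department = legal: hr == legal is false
  department = hr: hr == hr is true
  on corporate VPN: no → false
  session risk score ≤ 30: 22 ≤ 30 is true
  account age ≤ 3355 days: 1505 ≤ 3355 is true
Combine:
[1.1.1.1.3] true OR true = true
[1.1.1.1.4] false OR false = false
[1.1.1.1] false OR true OR true OR false = true
[1.1.1] NOT true = false
[1.1.2.1.1] false OR true = true
[1.1.2.1.2] true AND false = false
[1.1.2.1.3] false OR true = true
[1.1.2.1] true OR false OR true = true
[1.1.2] NOT true = false
[1.1.3.3] exactly-one(false, true) = true
[1.1.3.4.1.1] false OR true = true
[1.1.3.4.1] NOT true = false
[1.1.3.4] NOT false = true
[1.1.3] true AND true AND true AND true = true
[1.1] false OR false OR true = true
[1] NOT true = false
[2] true → true = true
[root] false AND true = false
Overall: false → denied

Denied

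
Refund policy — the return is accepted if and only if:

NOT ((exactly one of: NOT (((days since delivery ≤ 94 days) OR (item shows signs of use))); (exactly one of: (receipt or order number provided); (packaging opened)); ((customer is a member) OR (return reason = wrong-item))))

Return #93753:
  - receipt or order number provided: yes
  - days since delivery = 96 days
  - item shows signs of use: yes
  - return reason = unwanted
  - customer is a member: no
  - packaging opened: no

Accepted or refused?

Refused

Atomic conditions:
  days since delivery ≤ 94 days: 96 ≤ 94 is false
  item shows signs of use: yes → true
  receipt or order number provided: yes → true
  packaging opened: no → false
  customer is a member: no → false
  return reason = wrong-item: unwanted == wrong-item is false
Combine:
[1.1.1] false OR true = true
[1.1] NOT true = false
[1.2] exactly-one(true, false) = true
[1.3] false OR false = false
[1] exactly-one(false, true, false) = true
[root] NOT true = false
Overall: false → refused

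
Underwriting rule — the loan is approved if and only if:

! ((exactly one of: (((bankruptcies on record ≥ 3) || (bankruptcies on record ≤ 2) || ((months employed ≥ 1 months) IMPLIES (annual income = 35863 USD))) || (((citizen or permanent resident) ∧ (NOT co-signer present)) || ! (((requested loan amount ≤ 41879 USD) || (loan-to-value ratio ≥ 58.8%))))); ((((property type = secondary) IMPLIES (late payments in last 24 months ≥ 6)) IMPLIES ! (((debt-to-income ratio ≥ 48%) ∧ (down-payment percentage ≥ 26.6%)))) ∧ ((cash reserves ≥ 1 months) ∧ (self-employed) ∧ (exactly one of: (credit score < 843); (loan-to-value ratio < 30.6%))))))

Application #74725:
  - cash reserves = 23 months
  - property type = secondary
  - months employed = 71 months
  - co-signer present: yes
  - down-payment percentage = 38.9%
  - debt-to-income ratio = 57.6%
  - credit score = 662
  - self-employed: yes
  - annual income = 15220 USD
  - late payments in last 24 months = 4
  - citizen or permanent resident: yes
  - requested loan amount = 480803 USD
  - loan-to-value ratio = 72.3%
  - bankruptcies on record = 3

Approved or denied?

Approved

Atomic conditions:
  bankruptcies on record ≥ 3: 3 ≥ 3 is true
  bankruptcies on record ≤ 2: 3 ≤ 2 is false
  months employed ≥ 1 months: 71 ≥ 1 is true
  annual income = 35863 USD: 15220 == 35863 is false
  citizen or permanent resident: yes → true
  NOT co-signer present: yes → false
  requested loan amount ≤ 41879 USD: 480803 ≤ 41879 is false
  loan-to-value ratio ≥ 58.8%: 72.3 ≥ 58.8 is true
  property type = secondary: secondary == secondary is true
  late payments in last 24 months ≥ 6: 4 ≥ 6 is false
  debt-to-income ratio ≥ 48%: 57.6 ≥ 48 is true
  down-payment percentage ≥ 26.6%: 38.9 ≥ 26.6 is true
  cash reserves ≥ 1 months: 23 ≥ 1 is true
  self-employed: yes → true
  credit score < 843: 662 < 843 is true
  loan-to-value ratio < 30.6%: 72.3 < 30.6 is false
Combine:
[1.1.1.3] true → false = false
[1.1.1] true OR false OR false = true
[1.1.2.1] true AND false = false
[1.1.2.2.1] false OR true = true
[1.1.2.2] NOT true = false
[1.1.2] false OR false = false
[1.1] true OR false = true
[1.2.1.1] true → false = false
[1.2.1.2.1] true AND true = true
[1.2.1.2] NOT true = false
[1.2.1] false → false (antecedent false ⇒ implication holds) = true
[1.2.2.3] exactly-one(true, false) = true
[1.2.2] true AND true AND true = true
[1.2] true AND true = true
[1] exactly-one(true, true) = false
[root] NOT false = true
Overall: true → approved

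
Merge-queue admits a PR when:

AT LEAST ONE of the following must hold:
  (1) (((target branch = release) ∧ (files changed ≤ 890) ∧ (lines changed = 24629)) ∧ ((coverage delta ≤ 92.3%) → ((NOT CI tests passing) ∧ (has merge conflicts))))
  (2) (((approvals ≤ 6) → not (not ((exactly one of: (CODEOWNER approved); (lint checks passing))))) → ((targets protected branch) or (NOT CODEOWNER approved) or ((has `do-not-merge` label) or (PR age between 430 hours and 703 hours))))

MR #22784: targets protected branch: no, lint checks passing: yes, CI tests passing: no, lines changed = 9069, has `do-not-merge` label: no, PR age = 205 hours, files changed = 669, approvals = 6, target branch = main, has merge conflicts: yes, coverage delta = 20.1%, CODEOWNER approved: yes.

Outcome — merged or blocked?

Atomic conditions:
  target branch = release: main == release is false
  files changed ≤ 890: 669 ≤ 890 is true
  lines changed = 24629: 9069 == 24629 is false
  coverage delta ≤ 92.3%: 20.1 ≤ 92.3 is true
  NOT CI tests passing: no → true
  has merge conflicts: yes → true
  approvals ≤ 6: 6 ≤ 6 is true
  CODEOWNER approved: yes → true
  lint checks passing: yes → true
  targets protected branch: no → false
  NOT CODEOWNER approved: yes → false
  has `do-not-merge` label: no → false
  PR age between 430 hours and 703 hours: 205 in [430, 703] is false
Combine:
[1.1] false AND true AND false = false
[1.2.2] true AND true = true
[1.2] true → true = true
[1] false AND true = false
[2.1.2.1.1] exactly-one(true, true) = false
[2.1.2.1] NOT false = true
[2.1.2] NOT true = false
[2.1] true → false = false
[2.2.3] false OR false = false
[2.2] false OR false OR false = false
[2] false → false (antecedent false ⇒ implication holds) = true
[root] false OR true = true
Overall: true → merged

Merged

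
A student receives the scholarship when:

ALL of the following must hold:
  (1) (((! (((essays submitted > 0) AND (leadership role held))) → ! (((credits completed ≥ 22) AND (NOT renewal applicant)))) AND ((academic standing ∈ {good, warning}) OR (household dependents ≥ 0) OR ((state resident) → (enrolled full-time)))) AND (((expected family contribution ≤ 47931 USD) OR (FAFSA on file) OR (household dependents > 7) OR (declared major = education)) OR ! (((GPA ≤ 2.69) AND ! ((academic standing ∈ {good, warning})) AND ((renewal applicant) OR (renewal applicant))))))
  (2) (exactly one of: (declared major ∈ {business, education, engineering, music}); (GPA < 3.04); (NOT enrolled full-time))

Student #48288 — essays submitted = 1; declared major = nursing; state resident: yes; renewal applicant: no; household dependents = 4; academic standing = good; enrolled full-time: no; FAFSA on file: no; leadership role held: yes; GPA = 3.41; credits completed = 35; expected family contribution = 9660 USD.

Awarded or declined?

Awarded

Atomic conditions:
  essays submitted > 0: 1 > 0 is true
  leadership role held: yes → true
  credits completed ≥ 22: 35 ≥ 22 is true
  NOT renewal applicant: no → true
  academic standing ∈ {good, warning}: good is in the set → true
  household dependents ≥ 0: 4 ≥ 0 is true
  state resident: yes → true
  enrolled full-time: no → false
  expected family contribution ≤ 47931 USD: 9660 ≤ 47931 is true
  FAFSA on file: no → false
  household dependents > 7: 4 > 7 is false
  declared major = education: nursing == education is false
  GPA ≤ 2.69: 3.41 ≤ 2.69 is false
  renewal applicant: no → false
  declared major ∈ {business, education, engineering, music}: nursing is not in the set → false
  GPA < 3.04: 3.41 < 3.04 is false
  NOT enrolled full-time: no → true
Combine:
[1.1.1.1.1] true AND true = true
[1.1.1.1] NOT true = false
[1.1.1.2.1] true AND true = true
[1.1.1.2] NOT true = false
[1.1.1] false → false (antecedent false ⇒ implication holds) = true
[1.1.2.3] true → false = false
[1.1.2] true OR true OR false = true
[1.1] true AND true = true
[1.2.1] true OR false OR false OR false = true
[1.2.2.1.2] NOT true = false
[1.2.2.1.3] false OR false = false
[1.2.2.1] false AND false AND false = false
[1.2.2] NOT false = true
[1.2] true OR true = true
[1] true AND true = true
[2] exactly-one(false, false, true) = true
[root] true AND true = true
Overall: true → awarded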